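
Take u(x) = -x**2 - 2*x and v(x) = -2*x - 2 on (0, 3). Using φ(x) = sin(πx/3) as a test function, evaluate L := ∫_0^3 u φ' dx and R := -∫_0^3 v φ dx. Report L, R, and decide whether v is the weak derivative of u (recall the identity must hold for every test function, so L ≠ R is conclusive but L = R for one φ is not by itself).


LHS = 30/π, RHS = 30/π. Yes, v = u' weakly.

u(x) = -x**2 - 2*x, classical derivative u'(x) = -2*x - 2.
φ(x) = sin(πx/3), so φ'(x) = π*cos(π*x/3)/3.
Note φ(0) = φ(3) = 0, so the boundary term u·φ vanishes.
LHS = ∫_0^3 u(x) φ'(x) dx = ∫_0^3 (-π*x^2*cos(π*x/3)/3 - 2*π*x*cos(π*x/3)/3) dx. Term by term:
  ∫_0^3 -2*π*x*cos(π*x/3)/3 dx = 12/π;  ∫_0^3 -π*x^2*cos(π*x/3)/3 dx = 18/π.
Sum: 12/π + 18/π = 30/π.
So LHS = 30/π.
∫_0^3 v(x) φ(x) dx = ∫_0^3 (-2*x*sin(π*x/3) - 2*sin(π*x/3)) dx. Term by term:
  ∫_0^3 -2*sin(π*x/3) dx = -12/π;  ∫_0^3 -2*x*sin(π*x/3) dx = -18/π.
Sum: -12/π − 18/π = -30/π.
So RHS = -∫_0^3 v(x) φ(x) dx = 30/π.
LHS = RHS, so the identity holds for this test φ.
Moreover u is smooth here and v(x) = u'(x) = -2*x - 2 pointwise, so the identity holds for every test function. Hence v is the weak derivative of u.


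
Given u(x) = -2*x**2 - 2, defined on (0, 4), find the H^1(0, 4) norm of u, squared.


||u||_{H^1}^2 = 6736/5

The H^1 norm (squared) on an interval (0, L) is
  ||u||_{H^1}^2 = ∫_0^L u(x)^2 dx + ∫_0^L u'(x)^2 dx.
Compute u'(x) = -4*x.
Then u(x)^2 = 4*x**4 + 8*x**2 + 4 and u'(x)^2 = 16*x**2.
Integrate each monomial from 0 to 4 using ∫_0^4 c·x^n dx = c·4^(n+1)/(n+1):
  ∫_0^4 u(x)^2 dx = ∫_0^4 (4*x^4 + 8*x^2 + 4) dx. Term by term:
    ∫_0^4 4*x^4 dx = 4096/5;  ∫_0^4 8*x^2 dx = 512/3;  ∫_0^4 4 dx = 16.
  Sum: 4096/5 + 512/3 + 16 = 15088/15.
  ∫_0^4 u'(x)^2 dx = ∫_0^4 (16*x^2) dx. Term by term:
    ∫_0^4 16*x^2 dx = 1024/3.
Adding: ||u||_{H^1}^2 = 15088/15 + 1024/3 = 6736/5.


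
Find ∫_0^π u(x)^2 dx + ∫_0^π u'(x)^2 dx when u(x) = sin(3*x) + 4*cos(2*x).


||u||_{H^1(0,π)}^2 = 48 + 45*π

u'(x) = -8*sin(2*x) + 3*cos(3*x).
Expand u² and (u')² and integrate term by term on (0, π), using: for integers n ≥ 1, ∫_0^π sin²(nx) dx = ∫_0^π cos²(nx) dx = π/2; for n ≠ n', ∫_0^π sin(nx)sin(n'x) dx = ∫_0^π cos(nx)cos(n'x) dx = 0; and by product-to-sum, ∫_0^π sin(nx)cos(n'x) dx = ½∫_0^π [sin((n+n')x) + sin((n−n')x)] dx, which is 0 when n+n' is even and 2n/(n²−n'²) when n+n' is odd (it need not vanish on (0, π)).
  u² squared terms: (4)²·∫cos(2x)² dx = 16·π/2 = 8*π;  (1)²·∫sin(3x)² dx = 1·π/2 = π/2.
  u² cross terms: 2·(4)·(1)·∫cos(2x)·sin(3x) dx = 8·(6/5) = 48/5.
  So ∫_0^π u² dx = 8*π + π/2 + 48/5 = 48/5 + 17*π/2.
  (u')² squared terms: (-8)²·∫sin(2x)² dx = 64·π/2 = 32*π;  (3)²·∫cos(3x)² dx = 9·π/2 = 9*π/2.
  (u')² cross terms: 2·(-8)·(3)·∫sin(2x)·cos(3x) dx = -48·(-4/5) = 192/5.
  So ∫_0^π (u')² dx = 32*π + 9*π/2 + 192/5 = 192/5 + 73*π/2.
||u||_{H^1}^2 = (48/5 + 17*π/2) + (192/5 + 73*π/2) = 48 + 45*π.


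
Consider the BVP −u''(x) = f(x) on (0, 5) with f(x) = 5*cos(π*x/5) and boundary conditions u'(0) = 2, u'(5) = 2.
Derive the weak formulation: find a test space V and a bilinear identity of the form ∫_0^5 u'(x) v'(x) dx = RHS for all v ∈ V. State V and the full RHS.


V = H^1(0, 5) (v unrestricted at boundary; u is determined up to an additive constant); weak form: ∫_0^5 u'v' dx = ∫_0^5 (5*cos(π*x/5)) v dx + 2·v(5) − 2·v(0) for all v ∈ V.

Multiply both sides by a test function v and integrate from 0 to 5:
  ∫_0^5 −u''(x) v(x) dx = ∫_0^5 f(x) v(x) dx.
Integrate the LHS by parts once:
  ∫_0^5 −u'' v dx = −[u'(x) v(x)]_0^5 + ∫_0^5 u'(x) v'(x) dx.
Thus ∫_0^5 u'(x) v'(x) dx = ∫_0^5 f(x) v(x) dx + [u'(x) v(x)]_0^5.
Choose V so that boundary terms are either known or forced to vanish.
u has inhomogeneous Neumann u'(0) = 2, u'(5) = 2. [u' v]_0^5 = (2)·v(5) − (2)·v(0) = 2·v(5) − 2·v(0). Take V = H^1(0, 5); boundary term becomes part of RHS.
Weak formulation: find u (satisfying any essential BC) such that ∫_0^5 u'(x) v'(x) dx = ∫_0^5 f v dx + 2·v(5) − 2·v(0) for all v ∈ V (Neumann data are natural BCs: they enter the RHS as boundary terms).
Substituting f(x) = 5*cos(π*x/5), the right-hand side is ∫_0^5 (5*cos(π*x/5)) v dx + 2·v(5) − 2·v(0).
Compatibility check (pure Neumann): taking v ≡ 1 ∈ V gives 0 = ∫_0^5 f dx + (2) − (2), i.e. ∫_0^5 f dx must equal u'(0) − u'(5) = 0. Indeed ∫_0^5 (5*cos(π*x/5)) dx = 0, so the data are compatible. The solution is then unique only up to an additive constant (fix it e.g. by requiring ∫_0^5 u dx = 0).


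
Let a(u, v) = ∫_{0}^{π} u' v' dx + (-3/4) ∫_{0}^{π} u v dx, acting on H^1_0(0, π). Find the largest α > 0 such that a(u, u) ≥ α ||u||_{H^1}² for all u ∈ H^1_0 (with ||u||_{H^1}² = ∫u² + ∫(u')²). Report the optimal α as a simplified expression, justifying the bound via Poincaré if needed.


α = 1/8

Coercivity of a(·,·) on H^1_0(0, π) means a(u, u) ≥ α ||u||_{H^1}² for every u ∈ H^1_0.
The interval has length L = π, and Poincaré/coercivity depend only on L. Here a(u, u) = ∫(u')² + (-3/4)·∫u².
Here c = -3/4 < 0 with |c| < (π/L)² = 1, so coercivity still holds. The condition a(u,u) ≥ α||u||_{H^1}² reads (1−α)∫(u')² ≥ (α−c)∫u². Any admissible α is ≤ 1 (rapidly oscillating u have ∫u²/∫(u')² → 0), and α = 1 would force 0 ≥ (1−c)∫u², impossible since c < 1; so 1−α > 0. By the sharp Poincaré inequality on H^1_0 of an interval of length L, ∫(u')² ≥ (π/L)²∫u² with equality for the first sine mode sin(π(x−x₀)/L) (x₀ the left endpoint), so the inequality holds for all u iff (1−α)(π/L)² ≥ α − c, i.e. α ≤ ((π/L)² + c)/((π/L)² + 1) = (1 + c(L/π)²)/(1 + (L/π)²). (Direct route, valid since c ≤ 0: Poincaré gives c∫u² ≥ c(L/π)²∫(u')², so a(u,u) ≥ (1 + c(L/π)²)∫(u')², while ||u||_{H^1}² ≤ (1 + (L/π)²)∫(u')²; dividing yields the same α.) With (π/L)² = 1 and c = -3/4, the largest admissible constant is α = ((π/L)² + c)/((π/L)² + 1).
Simplifying, α = 1/8.


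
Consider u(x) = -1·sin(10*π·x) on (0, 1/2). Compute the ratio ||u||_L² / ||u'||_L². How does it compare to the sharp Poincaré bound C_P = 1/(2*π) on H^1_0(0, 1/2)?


||u||_L² / ||u'||_L² = 1/(10*π) < C_P = 1/(2*π).

u(x) = -1·sin(10*π·x), so u'(x) = -10*π*cos(10*π*x).
Writing u(x) = A·sin(kπx/L) with A = -1 and k = 5, use ∫_0^L sin²(kπx/L) dx = L/2 and ∫_0^L cos²(kπx/L) dx = L/2.
u² = 1·sin²(10*π·x) and (u')² = 100*π^2·cos²(10*π·x), and each of sin², cos² integrates to L/2 = 1/4 over (0, 1/2).
∫_0^1/2 u² dx = 1/4, so ||u||_L² = 1/2.
∫_0^1/2 (u')² dx = 25*π^2, so ||u'||_L² = 5*π.
Ratio ||u||_L² / ||u'||_L² = 1/(10*π).
Sharp Poincaré constant on H^1_0(0, 1/2) is C_P = L/π = 1/(2*π), achieved by sin(2*π·x).
This is the k = 5 harmonic; the ratio L/(kπ) is strictly less than C_P = L/π, consistent with the sharp inequality ||u||_L² ≤ C_P ||u'||_L².


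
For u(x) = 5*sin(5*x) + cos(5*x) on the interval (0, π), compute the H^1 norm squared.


||u||_{H^1(0,π)}^2 = 338*π

u'(x) = -5*sin(5*x) + 25*cos(5*x).
Expand u² and (u')² and integrate term by term on (0, π), using: for integers n ≥ 1, ∫_0^π sin²(nx) dx = ∫_0^π cos²(nx) dx = π/2; for n ≠ n', ∫_0^π sin(nx)sin(n'x) dx = ∫_0^π cos(nx)cos(n'x) dx = 0; and by product-to-sum, ∫_0^π sin(nx)cos(n'x) dx = ½∫_0^π [sin((n+n')x) + sin((n−n')x)] dx, which is 0 when n+n' is even and 2n/(n²−n'²) when n+n' is odd (it need not vanish on (0, π)).
  u² squared terms: (5)²·∫sin(5x)² dx = 25·π/2 = 25*π/2;  (1)²·∫cos(5x)² dx = 1·π/2 = π/2.
  u² cross terms: 2·(5)·(1)·∫sin(5x)·cos(5x) dx = 10·(0) = 0.
  So ∫_0^π u² dx = 25*π/2 + π/2 + 0 = 13*π.
  (u')² squared terms: (-5)²·∫sin(5x)² dx = 25·π/2 = 25*π/2;  (25)²·∫cos(5x)² dx = 625·π/2 = 625*π/2.
  (u')² cross terms: 2·(-5)·(25)·∫sin(5x)·cos(5x) dx = -250·(0) = 0.
  So ∫_0^π (u')² dx = 25*π/2 + 625*π/2 + 0 = 325*π.
||u||_{H^1}^2 = (13*π) + (325*π) = 338*π.


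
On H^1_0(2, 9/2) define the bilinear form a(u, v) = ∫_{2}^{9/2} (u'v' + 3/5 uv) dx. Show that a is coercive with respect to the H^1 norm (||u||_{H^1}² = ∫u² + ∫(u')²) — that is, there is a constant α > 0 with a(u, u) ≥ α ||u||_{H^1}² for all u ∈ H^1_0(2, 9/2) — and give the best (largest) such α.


α = (15 + 4*π^2)/(25 + 4*π^2)

Coercivity of a(·,·) on H^1_0(2, 9/2) means a(u, u) ≥ α ||u||_{H^1}² for every u ∈ H^1_0.
The interval has length L = 5/2, and Poincaré/coercivity depend only on L. Here a(u, u) = ∫(u')² + (3/5)·∫u².
Here 0 < c = 3/5 < 1. The condition a(u,u) ≥ α||u||_{H^1}² reads (1−α)∫(u')² ≥ (α−c)∫u². Any admissible α is ≤ 1 (rapidly oscillating u have ∫u²/∫(u')² → 0), and α = 1 would force 0 ≥ (1−c)∫u², impossible since c < 1; so 1−α > 0. By the sharp Poincaré inequality on H^1_0 of an interval of length L, ∫(u')² ≥ (π/L)²∫u² with equality for the first sine mode sin(π(x−x₀)/L) (x₀ the left endpoint), so the inequality holds for all u iff (1−α)(π/L)² ≥ α − c, i.e. α ≤ ((π/L)² + c)/((π/L)² + 1) = (1 + c(L/π)²)/(1 + (L/π)²). With (π/L)² = 4*π^2/25 and c = 3/5, the largest admissible constant is α = ((π/L)² + c)/((π/L)² + 1).
Simplifying, α = (15 + 4*π^2)/(25 + 4*π^2).


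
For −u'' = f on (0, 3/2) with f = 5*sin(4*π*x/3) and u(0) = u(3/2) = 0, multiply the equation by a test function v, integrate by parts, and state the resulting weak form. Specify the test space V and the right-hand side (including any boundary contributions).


V = H^1_0(0, 3/2) (so v(0) = v(3/2) = 0); weak form: ∫_0^3/2 u'v' dx = ∫_0^3/2 (5*sin(4*π*x/3)) v dx for all v ∈ V.

Multiply both sides by a test function v and integrate from 0 to 3/2:
  ∫_0^3/2 −u''(x) v(x) dx = ∫_0^3/2 f(x) v(x) dx.
Integrate the LHS by parts once:
  ∫_0^3/2 −u'' v dx = −[u'(x) v(x)]_0^3/2 + ∫_0^3/2 u'(x) v'(x) dx.
Thus ∫_0^3/2 u'(x) v'(x) dx = ∫_0^3/2 f(x) v(x) dx + [u'(x) v(x)]_0^3/2.
Choose V so that boundary terms are either known or forced to vanish.
u is Dirichlet: u(0) = u(3/2) = 0. Let V = H^1_0(0, 3/2); then v(0) = v(3/2) = 0, and [u' v]_0^3/2 = 0.
Weak formulation: find u (satisfying any essential BC) such that ∫_0^3/2 u'(x) v'(x) dx = ∫_0^3/2 f v dx for all v ∈ V.
Substituting f(x) = 5*sin(4*π*x/3), the right-hand side is ∫_0^3/2 (5*sin(4*π*x/3)) v dx.


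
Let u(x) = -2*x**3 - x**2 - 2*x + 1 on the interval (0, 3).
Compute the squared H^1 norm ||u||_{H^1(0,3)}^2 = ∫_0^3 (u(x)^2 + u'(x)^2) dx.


||u||_{H^1}^2 = 32982/7

The H^1 norm (squared) on an interval (0, L) is
  ||u||_{H^1}^2 = ∫_0^L u(x)^2 dx + ∫_0^L u'(x)^2 dx.
Compute u'(x) = -6*x**2 - 2*x - 2.
Then u(x)^2 = 4*x**6 + 4*x**5 + 9*x**4 + 2*x**2 - 4*x + 1 and u'(x)^2 = 36*x**4 + 24*x**3 + 28*x**2 + 8*x + 4.
Integrate each monomial from 0 to 3 using ∫_0^3 c·x^n dx = c·3^(n+1)/(n+1):
  ∫_0^3 u(x)^2 dx = ∫_0^3 (4*x^6 + 4*x^5 + 9*x^4 + 2*x^2 - 4*x + 1) dx. Term by term:
    ∫_0^3 4*x^6 dx = 8748/7;  ∫_0^3 4*x^5 dx = 486;  ∫_0^3 9*x^4 dx = 2187/5;
    ∫_0^3 2*x^2 dx = 18;  ∫_0^3 -4*x dx = -18;  ∫_0^3 1 dx = 3.
  Sum: 8748/7 + 486 + 2187/5 + 18 − 18 + 3 = 76164/35.
  ∫_0^3 u'(x)^2 dx = ∫_0^3 (36*x^4 + 24*x^3 + 28*x^2 + 8*x + 4) dx. Term by term:
    ∫_0^3 36*x^4 dx = 8748/5;  ∫_0^3 24*x^3 dx = 486;  ∫_0^3 28*x^2 dx = 252;
    ∫_0^3 8*x dx = 36;  ∫_0^3 4 dx = 12.
  Sum: 8748/5 + 486 + 252 + 36 + 12 = 12678/5.
Adding: ||u||_{H^1}^2 = 76164/35 + 12678/5 = 32982/7.


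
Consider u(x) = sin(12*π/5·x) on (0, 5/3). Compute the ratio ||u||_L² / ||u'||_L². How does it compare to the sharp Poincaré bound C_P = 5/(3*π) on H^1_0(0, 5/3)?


||u||_L² / ||u'||_L² = 5/(12*π) < C_P = 5/(3*π).

u(x) = sin(12*π/5·x), so u'(x) = 12*π*cos(12*π*x/5)/5.
Writing u(x) = A·sin(kπx/L) with A = 1 and k = 4, use ∫_0^L sin²(kπx/L) dx = L/2 and ∫_0^L cos²(kπx/L) dx = L/2.
u² = 1·sin²(12*π/5·x) and (u')² = 144*π^2/25·cos²(12*π/5·x), and each of sin², cos² integrates to L/2 = 5/6 over (0, 5/3).
∫_0^5/3 u² dx = 5/6, so ||u||_L² = sqrt(30)/6.
∫_0^5/3 (u')² dx = 24*π^2/5, so ||u'||_L² = 2*sqrt(30)*π/5.
Ratio ||u||_L² / ||u'||_L² = 5/(12*π).
Sharp Poincaré constant on H^1_0(0, 5/3) is C_P = L/π = 5/(3*π), achieved by sin(3*π/5·x).
This is the k = 4 harmonic; the ratio L/(kπ) is strictly less than C_P = L/π, consistent with the sharp inequality ||u||_L² ≤ C_P ||u'||_L².


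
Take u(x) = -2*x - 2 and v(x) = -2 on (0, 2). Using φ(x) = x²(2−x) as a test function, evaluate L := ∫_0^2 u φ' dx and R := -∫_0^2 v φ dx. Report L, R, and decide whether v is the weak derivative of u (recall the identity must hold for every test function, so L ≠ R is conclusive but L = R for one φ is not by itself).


LHS = 8/3, RHS = 8/3. Yes, v = u' weakly.

u(x) = -2*x - 2, classical derivative u'(x) = -2.
φ(x) = x²(2−x), so φ'(x) = x*(4 - 3*x).
Note φ(0) = φ(2) = 0, so the boundary term u·φ vanishes.
LHS = ∫_0^2 u(x) φ'(x) dx = ∫_0^2 (6*x^3 - 2*x^2 - 8*x) dx. Term by term:
  ∫_0^2 6*x^3 dx = 24;  ∫_0^2 -2*x^2 dx = -16/3;  ∫_0^2 -8*x dx = -16.
Sum: 24 − 16/3 − 16 = 8/3.
So LHS = 8/3.
∫_0^2 v(x) φ(x) dx = ∫_0^2 (2*x^3 - 4*x^2) dx. Term by term:
  ∫_0^2 2*x^3 dx = 8;  ∫_0^2 -4*x^2 dx = -32/3.
Sum: 8 − 32/3 = -8/3.
So RHS = -∫_0^2 v(x) φ(x) dx = 8/3.
LHS = RHS, so the identity holds for this test φ.
Moreover u is smooth here and v(x) = u'(x) = -2 pointwise, so the identity holds for every test function. Hence v is the weak derivative of u.


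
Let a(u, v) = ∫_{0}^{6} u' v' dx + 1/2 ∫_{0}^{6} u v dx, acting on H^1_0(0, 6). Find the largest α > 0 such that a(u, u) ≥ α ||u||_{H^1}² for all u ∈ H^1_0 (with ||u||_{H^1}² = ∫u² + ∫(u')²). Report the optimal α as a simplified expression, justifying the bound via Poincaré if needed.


α = (π^2 + 18)/(π^2 + 36)

Coercivity of a(·,·) on H^1_0(0, 6) means a(u, u) ≥ α ||u||_{H^1}² for every u ∈ H^1_0.
The interval has length L = 6, and Poincaré/coercivity depend only on L. Here a(u, u) = ∫(u')² + (1/2)·∫u².
Here 0 < c = 1/2 < 1. The condition a(u,u) ≥ α||u||_{H^1}² reads (1−α)∫(u')² ≥ (α−c)∫u². Any admissible α is ≤ 1 (rapidly oscillating u have ∫u²/∫(u')² → 0), and α = 1 would force 0 ≥ (1−c)∫u², impossible since c < 1; so 1−α > 0. By the sharp Poincaré inequality on H^1_0 of an interval of length L, ∫(u')² ≥ (π/L)²∫u² with equality for the first sine mode sin(π(x−x₀)/L) (x₀ the left endpoint), so the inequality holds for all u iff (1−α)(π/L)² ≥ α − c, i.e. α ≤ ((π/L)² + c)/((π/L)² + 1) = (1 + c(L/π)²)/(1 + (L/π)²). With (π/L)² = π^2/36 and c = 1/2, the largest admissible constant is α = ((π/L)² + c)/((π/L)² + 1).
Simplifying, α = (π^2 + 18)/(π^2 + 36).


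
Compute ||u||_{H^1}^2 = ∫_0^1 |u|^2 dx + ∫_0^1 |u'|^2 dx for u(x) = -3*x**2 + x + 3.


||u||_{H^1}^2 = 409/30

The H^1 norm (squared) on an interval (0, L) is
  ||u||_{H^1}^2 = ∫_0^L u(x)^2 dx + ∫_0^L u'(x)^2 dx.
Compute u'(x) = 1 - 6*x.
Then u(x)^2 = 9*x**4 - 6*x**3 - 17*x**2 + 6*x + 9 and u'(x)^2 = 36*x**2 - 12*x + 1.
Integrate each monomial from 0 to 1 using ∫_0^1 c·x^n dx = c·1^(n+1)/(n+1):
  ∫_0^1 u(x)^2 dx = ∫_0^1 (9*x^4 - 6*x^3 - 17*x^2 + 6*x + 9) dx. Term by term:
    ∫_0^1 9*x^4 dx = 9/5;  ∫_0^1 -6*x^3 dx = -3/2;  ∫_0^1 -17*x^2 dx = -17/3;
    ∫_0^1 6*x dx = 3;  ∫_0^1 9 dx = 9.
  Sum: 9/5 − 3/2 − 17/3 + 3 + 9 = 199/30.
  ∫_0^1 u'(x)^2 dx = ∫_0^1 (36*x^2 - 12*x + 1) dx. Term by term:
    ∫_0^1 36*x^2 dx = 12;  ∫_0^1 -12*x dx = -6;  ∫_0^1 1 dx = 1.
  Sum: 12 − 6 + 1 = 7.
Adding: ||u||_{H^1}^2 = 199/30 + 7 = 409/30.


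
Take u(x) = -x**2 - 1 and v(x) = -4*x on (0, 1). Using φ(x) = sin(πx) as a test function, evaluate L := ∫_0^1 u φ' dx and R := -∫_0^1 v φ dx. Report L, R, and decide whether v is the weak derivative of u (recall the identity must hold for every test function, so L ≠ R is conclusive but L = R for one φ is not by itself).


LHS = 2/π, RHS = 4/π. No, v is not the weak derivative of u.

u(x) = -x**2 - 1, classical derivative u'(x) = -2*x.
φ(x) = sin(πx), so φ'(x) = π*cos(π*x).
Note φ(0) = φ(1) = 0, so the boundary term u·φ vanishes.
LHS = ∫_0^1 u(x) φ'(x) dx = ∫_0^1 (-π*x^2*cos(π*x) - π*cos(π*x)) dx. Term by term:
  ∫_0^1 -π*cos(π*x) dx = 0;  ∫_0^1 -π*x^2*cos(π*x) dx = 2/π.
Sum: 0 + 2/π = 2/π.
So LHS = 2/π.
∫_0^1 v(x) φ(x) dx = ∫_0^1 (-4*x*sin(π*x)) dx. Term by term:
  ∫_0^1 -4*x*sin(π*x) dx = -4/π.
So RHS = -∫_0^1 v(x) φ(x) dx = 4/π.
LHS − RHS = -2/π ≠ 0, so the identity fails.
(For a valid weak derivative the identity must hold for EVERY test function, in particular this one. The failure shows v is NOT the weak derivative of u.)
Correct weak derivative would be u'(x) = -2*x.


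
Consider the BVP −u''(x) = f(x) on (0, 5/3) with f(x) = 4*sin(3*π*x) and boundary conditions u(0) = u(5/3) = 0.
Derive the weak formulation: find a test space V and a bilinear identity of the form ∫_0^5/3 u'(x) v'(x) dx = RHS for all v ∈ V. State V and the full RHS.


V = H^1_0(0, 5/3) (so v(0) = v(5/3) = 0); weak form: ∫_0^5/3 u'v' dx = ∫_0^5/3 (4*sin(3*π*x)) v dx for all v ∈ V.

Multiply both sides by a test function v and integrate from 0 to 5/3:
  ∫_0^5/3 −u''(x) v(x) dx = ∫_0^5/3 f(x) v(x) dx.
Integrate the LHS by parts once:
  ∫_0^5/3 −u'' v dx = −[u'(x) v(x)]_0^5/3 + ∫_0^5/3 u'(x) v'(x) dx.
Thus ∫_0^5/3 u'(x) v'(x) dx = ∫_0^5/3 f(x) v(x) dx + [u'(x) v(x)]_0^5/3.
Choose V so that boundary terms are either known or forced to vanish.
u is Dirichlet: u(0) = u(5/3) = 0. Let V = H^1_0(0, 5/3); then v(0) = v(5/3) = 0, and [u' v]_0^5/3 = 0.
Weak formulation: find u (satisfying any essential BC) such that ∫_0^5/3 u'(x) v'(x) dx = ∫_0^5/3 f v dx for all v ∈ V.
Substituting f(x) = 4*sin(3*π*x), the right-hand side is ∫_0^5/3 (4*sin(3*π*x)) v dx.


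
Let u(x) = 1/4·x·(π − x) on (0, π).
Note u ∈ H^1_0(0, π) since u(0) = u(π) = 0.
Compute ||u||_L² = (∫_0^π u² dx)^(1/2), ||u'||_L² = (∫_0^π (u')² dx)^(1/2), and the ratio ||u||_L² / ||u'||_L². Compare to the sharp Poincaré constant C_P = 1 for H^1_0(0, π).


||u||_L² / ||u'||_L² = sqrt(10)*π/10 < C_P = 1.

u(x) = 1/4·x·(π − x), so u'(x) = -x/2 + π/4.
u(x) = 1/4·x·(π − x) vanishes at x = 0 and x = π, so u ∈ H^1_0(0, π). Differentiate via the product rule and integrate the resulting polynomials term by term.
  ∫_0^π u² dx = ∫_0^π (x^4/16 - π*x^3/8 + π^2*x^2/16) dx. Term by term:
    ∫_0^π x^4/16 dx = π^5/80;  ∫_0^π -π*x^3/8 dx = -π^5/32;  ∫_0^π π^2*x^2/16 dx = π^5/48.
  Sum: π^5/80 − π^5/32 + π^5/48 = π^5/480.
  ∫_0^π (u')² dx = ∫_0^π (x^2/4 - π*x/4 + π^2/16) dx. Term by term:
    ∫_0^π x^2/4 dx = π^3/12;  ∫_0^π -π*x/4 dx = -π^3/8;  ∫_0^π π^2/16 dx = π^3/16.
  Sum: π^3/12 − π^3/8 + π^3/16 = π^3/48.
∫_0^π u² dx = π^5/480, so ||u||_L² = sqrt(30)*π^(5/2)/120.
∫_0^π (u')² dx = π^3/48, so ||u'||_L² = sqrt(3)*π^(3/2)/12.
Ratio ||u||_L² / ||u'||_L² = sqrt(10)*π/10.
Sharp Poincaré constant on H^1_0(0, π) is C_P = L/π = 1, achieved by sin(x).
A polynomial bump cannot attain the sharp Poincaré constant (only the first sine eigenfunction does), so the ratio is strictly less than C_P, consistent with ||u||_L² ≤ C_P ||u'||_L².


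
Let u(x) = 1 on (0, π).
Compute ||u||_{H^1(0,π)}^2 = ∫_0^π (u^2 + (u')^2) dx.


||u||_{H^1(0,π)}^2 = π

u'(x) = 0.
Expand u² and (u')² and integrate term by term on (0, π), using: for integers n ≥ 1, ∫_0^π sin²(nx) dx = ∫_0^π cos²(nx) dx = π/2; for n ≠ n', ∫_0^π sin(nx)sin(n'x) dx = ∫_0^π cos(nx)cos(n'x) dx = 0; and by product-to-sum, ∫_0^π sin(nx)cos(n'x) dx = ½∫_0^π [sin((n+n')x) + sin((n−n')x)] dx, which is 0 when n+n' is even and 2n/(n²−n'²) when n+n' is odd (it need not vanish on (0, π)). For the constant mode: ∫_0^π 1 dx = π, ∫_0^π cos(nx) dx = 0, ∫_0^π sin(nx) dx = (1−(−1)^n)/n.
  u² squared terms: (1)²·∫1 dx = 1·π = π.
  So ∫_0^π u² dx = π.
  u' ≡ 0, so ∫_0^π (u')² dx = 0.
||u||_{H^1}^2 = (π) + (0) = π.


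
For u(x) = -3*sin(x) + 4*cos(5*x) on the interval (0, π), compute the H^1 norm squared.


||u||_{H^1(0,π)}^2 = 217*π

u'(x) = -20*sin(5*x) - 3*cos(x).
Expand u² and (u')² and integrate term by term on (0, π), using: for integers n ≥ 1, ∫_0^π sin²(nx) dx = ∫_0^π cos²(nx) dx = π/2; for n ≠ n', ∫_0^π sin(nx)sin(n'x) dx = ∫_0^π cos(nx)cos(n'x) dx = 0; and by product-to-sum, ∫_0^π sin(nx)cos(n'x) dx = ½∫_0^π [sin((n+n')x) + sin((n−n')x)] dx, which is 0 when n+n' is even and 2n/(n²−n'²) when n+n' is odd (it need not vanish on (0, π)).
  u² squared terms: (-3)²·∫sin(x)² dx = 9·π/2 = 9*π/2;  (4)²·∫cos(5x)² dx = 16·π/2 = 8*π.
  u² cross terms: 2·(-3)·(4)·∫sin(x)·cos(5x) dx = -24·(0) = 0.
  So ∫_0^π u² dx = 9*π/2 + 8*π + 0 = 25*π/2.
  (u')² squared terms: (-20)²·∫sin(5x)² dx = 400·π/2 = 200*π;  (-3)²·∫cos(x)² dx = 9·π/2 = 9*π/2.
  (u')² cross terms: 2·(-20)·(-3)·∫sin(5x)·cos(x) dx = 120·(0) = 0.
  So ∫_0^π (u')² dx = 200*π + 9*π/2 + 0 = 409*π/2.
||u||_{H^1}^2 = (25*π/2) + (409*π/2) = 217*π.


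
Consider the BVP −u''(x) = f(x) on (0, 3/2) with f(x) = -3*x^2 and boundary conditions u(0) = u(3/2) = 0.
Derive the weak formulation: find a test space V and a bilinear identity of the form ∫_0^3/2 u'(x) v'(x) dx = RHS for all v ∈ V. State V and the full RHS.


V = H^1_0(0, 3/2) (so v(0) = v(3/2) = 0); weak form: ∫_0^3/2 u'v' dx = ∫_0^3/2 (-3*x^2) v dx for all v ∈ V.

Multiply both sides by a test function v and integrate from 0 to 3/2:
  ∫_0^3/2 −u''(x) v(x) dx = ∫_0^3/2 f(x) v(x) dx.
Integrate the LHS by parts once:
  ∫_0^3/2 −u'' v dx = −[u'(x) v(x)]_0^3/2 + ∫_0^3/2 u'(x) v'(x) dx.
Thus ∫_0^3/2 u'(x) v'(x) dx = ∫_0^3/2 f(x) v(x) dx + [u'(x) v(x)]_0^3/2.
Choose V so that boundary terms are either known or forced to vanish.
u is Dirichlet: u(0) = u(3/2) = 0. Let V = H^1_0(0, 3/2); then v(0) = v(3/2) = 0, and [u' v]_0^3/2 = 0.
Weak formulation: find u (satisfying any essential BC) such that ∫_0^3/2 u'(x) v'(x) dx = ∫_0^3/2 f v dx for all v ∈ V.
Substituting f(x) = -3*x^2, the right-hand side is ∫_0^3/2 (-3*x^2) v dx.


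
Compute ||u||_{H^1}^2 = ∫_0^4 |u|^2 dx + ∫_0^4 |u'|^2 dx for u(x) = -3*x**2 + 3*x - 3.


||u||_{H^1}^2 = 8376/5

The H^1 norm (squared) on an interval (0, L) is
  ||u||_{H^1}^2 = ∫_0^L u(x)^2 dx + ∫_0^L u'(x)^2 dx.
Compute u'(x) = 3 - 6*x.
Then u(x)^2 = 9*x**4 - 18*x**3 + 27*x**2 - 18*x + 9 and u'(x)^2 = 36*x**2 - 36*x + 9.
Integrate each monomial from 0 to 4 using ∫_0^4 c·x^n dx = c·4^(n+1)/(n+1):
  ∫_0^4 u(x)^2 dx = ∫_0^4 (9*x^4 - 18*x^3 + 27*x^2 - 18*x + 9) dx. Term by term:
    ∫_0^4 9*x^4 dx = 9216/5;  ∫_0^4 -18*x^3 dx = -1152;  ∫_0^4 27*x^2 dx = 576;
    ∫_0^4 -18*x dx = -144;  ∫_0^4 9 dx = 36.
  Sum: 9216/5 − 1152 + 576 − 144 + 36 = 5796/5.
  ∫_0^4 u'(x)^2 dx = ∫_0^4 (36*x^2 - 36*x + 9) dx. Term by term:
    ∫_0^4 36*x^2 dx = 768;  ∫_0^4 -36*x dx = -288;  ∫_0^4 9 dx = 36.
  Sum: 768 − 288 + 36 = 516.
Adding: ||u||_{H^1}^2 = 5796/5 + 516 = 8376/5.


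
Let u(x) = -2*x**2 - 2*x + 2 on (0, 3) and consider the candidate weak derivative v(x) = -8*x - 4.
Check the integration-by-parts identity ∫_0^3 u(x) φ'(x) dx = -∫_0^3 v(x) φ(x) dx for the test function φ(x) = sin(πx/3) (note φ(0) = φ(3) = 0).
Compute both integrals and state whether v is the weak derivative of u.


LHS = 48/π, RHS = 96/π. No, v is not the weak derivative of u.

u(x) = -2*x**2 - 2*x + 2, classical derivative u'(x) = -4*x - 2.
φ(x) = sin(πx/3), so φ'(x) = π*cos(π*x/3)/3.
Note φ(0) = φ(3) = 0, so the boundary term u·φ vanishes.
LHS = ∫_0^3 u(x) φ'(x) dx = ∫_0^3 (-2*π*x^2*cos(π*x/3)/3 - 2*π*x*cos(π*x/3)/3 + 2*π*cos(π*x/3)/3) dx. Term by term:
  ∫_0^3 2*π*cos(π*x/3)/3 dx = 0;  ∫_0^3 -2*π*x*cos(π*x/3)/3 dx = 12/π;  ∫_0^3 -2*π*x^2*cos(π*x/3)/3 dx = 36/π.
Sum: 0 + 12/π + 36/π = 48/π.
So LHS = 48/π.
∫_0^3 v(x) φ(x) dx = ∫_0^3 (-8*x*sin(π*x/3) - 4*sin(π*x/3)) dx. Term by term:
  ∫_0^3 -4*sin(π*x/3) dx = -24/π;  ∫_0^3 -8*x*sin(π*x/3) dx = -72/π.
Sum: -24/π − 72/π = -96/π.
So RHS = -∫_0^3 v(x) φ(x) dx = 96/π.
LHS − RHS = -48/π ≠ 0, so the identity fails.
(For a valid weak derivative the identity must hold for EVERY test function, in particular this one. The failure shows v is NOT the weak derivative of u.)
Correct weak derivative would be u'(x) = -4*x - 2.


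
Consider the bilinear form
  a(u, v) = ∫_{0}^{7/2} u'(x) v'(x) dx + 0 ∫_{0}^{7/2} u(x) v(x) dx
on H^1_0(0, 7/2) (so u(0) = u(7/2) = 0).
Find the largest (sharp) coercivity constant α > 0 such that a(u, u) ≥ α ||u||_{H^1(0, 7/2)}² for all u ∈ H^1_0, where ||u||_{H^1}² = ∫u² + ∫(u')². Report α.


α = 4*π^2/(4*π^2 + 49)

Coercivity of a(·,·) on H^1_0(0, 7/2) means a(u, u) ≥ α ||u||_{H^1}² for every u ∈ H^1_0.
The interval has length L = 7/2, and Poincaré/coercivity depend only on L. Here a(u, u) = ∫(u')² + (0)·∫u².
Here c = 0, so a(u,u) = ∫(u')² alone. The condition a(u,u) ≥ α||u||_{H^1}² reads (1−α)∫(u')² ≥ (α−c)∫u². Any admissible α is ≤ 1 (rapidly oscillating u have ∫u²/∫(u')² → 0), and α = 1 would force 0 ≥ (1−c)∫u², impossible since c < 1; so 1−α > 0. By the sharp Poincaré inequality on H^1_0 of an interval of length L, ∫(u')² ≥ (π/L)²∫u² with equality for the first sine mode sin(π(x−x₀)/L) (x₀ the left endpoint), so the inequality holds for all u iff (1−α)(π/L)² ≥ α − c, i.e. α ≤ ((π/L)² + c)/((π/L)² + 1) = (1 + c(L/π)²)/(1 + (L/π)²). (Direct route, valid since c ≤ 0: Poincaré gives c∫u² ≥ c(L/π)²∫(u')², so a(u,u) ≥ (1 + c(L/π)²)∫(u')², while ||u||_{H^1}² ≤ (1 + (L/π)²)∫(u')²; dividing yields the same α.) With (π/L)² = 4*π^2/49 and c = 0, the largest admissible constant is α = ((π/L)² + c)/((π/L)² + 1).
Simplifying, α = 4*π^2/(4*π^2 + 49).


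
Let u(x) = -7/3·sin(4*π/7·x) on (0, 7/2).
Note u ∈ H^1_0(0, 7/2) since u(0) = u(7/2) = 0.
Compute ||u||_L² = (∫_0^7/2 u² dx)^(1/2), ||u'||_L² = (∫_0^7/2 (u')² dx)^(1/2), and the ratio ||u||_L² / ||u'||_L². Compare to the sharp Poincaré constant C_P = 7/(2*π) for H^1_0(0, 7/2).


||u||_L² / ||u'||_L² = 7/(4*π) < C_P = 7/(2*π).

u(x) = -7/3·sin(4*π/7·x), so u'(x) = -4*π*cos(4*π*x/7)/3.
Writing u(x) = A·sin(kπx/L) with A = -7/3 and k = 2, use ∫_0^L sin²(kπx/L) dx = L/2 and ∫_0^L cos²(kπx/L) dx = L/2.
u² = 49/9·sin²(4*π/7·x) and (u')² = 16*π^2/9·cos²(4*π/7·x), and each of sin², cos² integrates to L/2 = 7/4 over (0, 7/2).
∫_0^7/2 u² dx = 343/36, so ||u||_L² = 7*sqrt(7)/6.
∫_0^7/2 (u')² dx = 28*π^2/9, so ||u'||_L² = 2*sqrt(7)*π/3.
Ratio ||u||_L² / ||u'||_L² = 7/(4*π).
Sharp Poincaré constant on H^1_0(0, 7/2) is C_P = L/π = 7/(2*π), achieved by sin(2*π/7·x).
This is the k = 2 harmonic; the ratio L/(kπ) is strictly less than C_P = L/π, consistent with the sharp inequality ||u||_L² ≤ C_P ||u'||_L².


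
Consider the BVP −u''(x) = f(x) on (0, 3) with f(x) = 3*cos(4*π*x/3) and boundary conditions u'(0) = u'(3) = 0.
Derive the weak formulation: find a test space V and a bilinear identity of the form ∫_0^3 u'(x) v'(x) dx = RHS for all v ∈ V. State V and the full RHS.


V = H^1(0, 3) (no boundary constraint on v; u is determined up to an additive constant); weak form: ∫_0^3 u'v' dx = ∫_0^3 (3*cos(4*π*x/3)) v dx for all v ∈ V.

Multiply both sides by a test function v and integrate from 0 to 3:
  ∫_0^3 −u''(x) v(x) dx = ∫_0^3 f(x) v(x) dx.
Integrate the LHS by parts once:
  ∫_0^3 −u'' v dx = −[u'(x) v(x)]_0^3 + ∫_0^3 u'(x) v'(x) dx.
Thus ∫_0^3 u'(x) v'(x) dx = ∫_0^3 f(x) v(x) dx + [u'(x) v(x)]_0^3.
Choose V so that boundary terms are either known or forced to vanish.
u has homogeneous Neumann: u'(0) = u'(3) = 0. So [u' v]_0^3 = 0·v(3) − 0·v(0) = 0 for any v; take V = H^1(0, 3).
Weak formulation: find u (satisfying any essential BC) such that ∫_0^3 u'(x) v'(x) dx = ∫_0^3 f v dx for all v ∈ V (homogeneous Neumann, so boundary terms vanish).
Substituting f(x) = 3*cos(4*π*x/3), the right-hand side is ∫_0^3 (3*cos(4*π*x/3)) v dx.
Compatibility check (pure Neumann): taking v ≡ 1 ∈ V gives 0 = ∫_0^3 f dx + (0) − (0), i.e. ∫_0^3 f dx must equal u'(0) − u'(3) = 0. Indeed ∫_0^3 (3*cos(4*π*x/3)) dx = 0, so the data are compatible. The solution is then unique only up to an additive constant (fix it e.g. by requiring ∫_0^3 u dx = 0).


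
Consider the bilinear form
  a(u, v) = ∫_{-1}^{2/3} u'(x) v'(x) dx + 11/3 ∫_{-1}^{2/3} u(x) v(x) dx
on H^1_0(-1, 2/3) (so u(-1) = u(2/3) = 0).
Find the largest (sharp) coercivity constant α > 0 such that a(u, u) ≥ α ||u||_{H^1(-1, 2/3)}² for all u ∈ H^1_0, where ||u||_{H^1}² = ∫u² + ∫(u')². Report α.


α = 1

Coercivity of a(·,·) on H^1_0(-1, 2/3) means a(u, u) ≥ α ||u||_{H^1}² for every u ∈ H^1_0.
The interval has length L = 5/3, and Poincaré/coercivity depend only on L. Here a(u, u) = ∫(u')² + (11/3)·∫u².
Here c = 11/3 ≥ 1, so a(u,u) = ∫(u')² + c∫u² ≥ ∫(u')² + ∫u² = ||u||_{H^1}², i.e. α = 1 works. No larger α is possible: a(u,u) ≥ α||u||_{H^1}² means (1−α)∫(u')² ≥ (α−c)∫u², and for the modes u_n = sin(nπ(x−x₀)/L) (x₀ the left endpoint) one has ∫u_n²/∫(u_n')² = (L/(nπ))² → 0, so a(u_n,u_n)/||u_n||_{H^1}² → 1. Hence the optimal constant is α = 1.
Therefore α = 1.


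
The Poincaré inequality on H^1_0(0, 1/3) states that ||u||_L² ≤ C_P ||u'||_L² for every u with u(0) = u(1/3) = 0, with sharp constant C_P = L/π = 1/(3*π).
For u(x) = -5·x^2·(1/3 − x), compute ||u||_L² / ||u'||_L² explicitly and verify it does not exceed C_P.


||u||_L² / ||u'||_L² = sqrt(14)/42 < C_P = 1/(3*π).

u(x) = -5·x^2·(1/3 − x), so u'(x) = 5*x*(9*x - 2)/3.
u(x) = -5·x^2·(1/3 − x) vanishes at x = 0 and x = 1/3, so u ∈ H^1_0(0, 1/3). Differentiate via the product rule and integrate the resulting polynomials term by term.
  ∫_0^1/3 u² dx = ∫_0^1/3 (25*x^6 - 50*x^5/3 + 25*x^4/9) dx. Term by term:
    ∫_0^1/3 25*x^6 dx = 25/15309;  ∫_0^1/3 -50*x^5/3 dx = -25/6561;  ∫_0^1/3 25*x^4/9 dx = 5/2187.
  Sum: 25/15309 − 25/6561 + 5/2187 = 5/45927.
  ∫_0^1/3 (u')² dx = ∫_0^1/3 (225*x^4 - 100*x^3 + 100*x^2/9) dx. Term by term:
    ∫_0^1/3 225*x^4 dx = 5/27;  ∫_0^1/3 -100*x^3 dx = -25/81;  ∫_0^1/3 100*x^2/9 dx = 100/729.
  Sum: 5/27 − 25/81 + 100/729 = 10/729.
∫_0^1/3 u² dx = 5/45927, so ||u||_L² = sqrt(35)/567.
∫_0^1/3 (u')² dx = 10/729, so ||u'||_L² = sqrt(10)/27.
Ratio ||u||_L² / ||u'||_L² = sqrt(14)/42.
Sharp Poincaré constant on H^1_0(0, 1/3) is C_P = L/π = 1/(3*π), achieved by sin(3*π·x).
A polynomial bump cannot attain the sharp Poincaré constant (only the first sine eigenfunction does), so the ratio is strictly less than C_P, consistent with ||u||_L² ≤ C_P ||u'||_L².


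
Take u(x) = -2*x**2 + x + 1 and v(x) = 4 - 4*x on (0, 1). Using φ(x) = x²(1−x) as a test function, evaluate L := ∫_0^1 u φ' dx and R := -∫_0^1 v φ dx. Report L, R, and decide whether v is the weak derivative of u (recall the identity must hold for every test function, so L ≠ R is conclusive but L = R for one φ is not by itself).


LHS = 7/60, RHS = -2/15. No, v is not the weak derivative of u.

u(x) = -2*x**2 + x + 1, classical derivative u'(x) = 1 - 4*x.
φ(x) = x²(1−x), so φ'(x) = x*(2 - 3*x).
Note φ(0) = φ(1) = 0, so the boundary term u·φ vanishes.
LHS = ∫_0^1 u(x) φ'(x) dx = ∫_0^1 (6*x^4 - 7*x^3 - x^2 + 2*x) dx. Term by term:
  ∫_0^1 6*x^4 dx = 6/5;  ∫_0^1 -7*x^3 dx = -7/4;  ∫_0^1 -x^2 dx = -1/3;
  ∫_0^1 2*x dx = 1.
Sum: 6/5 − 7/4 − 1/3 + 1 = 7/60.
So LHS = 7/60.
∫_0^1 v(x) φ(x) dx = ∫_0^1 (4*x^4 - 8*x^3 + 4*x^2) dx. Term by term:
  ∫_0^1 4*x^4 dx = 4/5;  ∫_0^1 -8*x^3 dx = -2;  ∫_0^1 4*x^2 dx = 4/3.
Sum: 4/5 − 2 + 4/3 = 2/15.
So RHS = -∫_0^1 v(x) φ(x) dx = -2/15.
LHS − RHS = 1/4 ≠ 0, so the identity fails.
(For a valid weak derivative the identity must hold for EVERY test function, in particular this one. The failure shows v is NOT the weak derivative of u.)
Correct weak derivative would be u'(x) = 1 - 4*x.


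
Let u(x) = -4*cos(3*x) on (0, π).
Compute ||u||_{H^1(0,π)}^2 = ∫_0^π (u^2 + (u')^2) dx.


||u||_{H^1(0,π)}^2 = 80*π

u'(x) = 12*sin(3*x).
Expand u² and (u')² and integrate term by term on (0, π), using: for integers n ≥ 1, ∫_0^π sin²(nx) dx = ∫_0^π cos²(nx) dx = π/2; for n ≠ n', ∫_0^π sin(nx)sin(n'x) dx = ∫_0^π cos(nx)cos(n'x) dx = 0; and by product-to-sum, ∫_0^π sin(nx)cos(n'x) dx = ½∫_0^π [sin((n+n')x) + sin((n−n')x)] dx, which is 0 when n+n' is even and 2n/(n²−n'²) when n+n' is odd (it need not vanish on (0, π)).
  u² squared terms: (-4)²·∫cos(3x)² dx = 16·π/2 = 8*π.
  So ∫_0^π u² dx = 8*π.
  (u')² squared terms: (12)²·∫sin(3x)² dx = 144·π/2 = 72*π.
  So ∫_0^π (u')² dx = 72*π.
||u||_{H^1}^2 = (8*π) + (72*π) = 80*π.


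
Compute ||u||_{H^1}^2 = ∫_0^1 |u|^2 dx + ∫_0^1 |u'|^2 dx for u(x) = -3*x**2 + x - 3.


||u||_{H^1}^2 = 589/30

The H^1 norm (squared) on an interval (0, L) is
  ||u||_{H^1}^2 = ∫_0^L u(x)^2 dx + ∫_0^L u'(x)^2 dx.
Compute u'(x) = 1 - 6*x.
Then u(x)^2 = 9*x**4 - 6*x**3 + 19*x**2 - 6*x + 9 and u'(x)^2 = 36*x**2 - 12*x + 1.
Integrate each monomial from 0 to 1 using ∫_0^1 c·x^n dx = c·1^(n+1)/(n+1):
  ∫_0^1 u(x)^2 dx = ∫_0^1 (9*x^4 - 6*x^3 + 19*x^2 - 6*x + 9) dx. Term by term:
    ∫_0^1 9*x^4 dx = 9/5;  ∫_0^1 -6*x^3 dx = -3/2;  ∫_0^1 19*x^2 dx = 19/3;
    ∫_0^1 -6*x dx = -3;  ∫_0^1 9 dx = 9.
  Sum: 9/5 − 3/2 + 19/3 − 3 + 9 = 379/30.
  ∫_0^1 u'(x)^2 dx = ∫_0^1 (36*x^2 - 12*x + 1) dx. Term by term:
    ∫_0^1 36*x^2 dx = 12;  ∫_0^1 -12*x dx = -6;  ∫_0^1 1 dx = 1.
  Sum: 12 − 6 + 1 = 7.
Adding: ||u||_{H^1}^2 = 379/30 + 7 = 589/30.


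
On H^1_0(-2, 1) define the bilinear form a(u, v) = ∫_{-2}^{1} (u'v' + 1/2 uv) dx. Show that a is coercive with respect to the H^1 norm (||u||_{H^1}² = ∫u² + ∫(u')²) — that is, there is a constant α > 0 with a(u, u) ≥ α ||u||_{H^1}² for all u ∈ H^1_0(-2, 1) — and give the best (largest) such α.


α = (9/2 + π^2)/(9 + π^2)

Coercivity of a(·,·) on H^1_0(-2, 1) means a(u, u) ≥ α ||u||_{H^1}² for every u ∈ H^1_0.
The interval has length L = 3, and Poincaré/coercivity depend only on L. Here a(u, u) = ∫(u')² + (1/2)·∫u².
Here 0 < c = 1/2 < 1. The condition a(u,u) ≥ α||u||_{H^1}² reads (1−α)∫(u')² ≥ (α−c)∫u². Any admissible α is ≤ 1 (rapidly oscillating u have ∫u²/∫(u')² → 0), and α = 1 would force 0 ≥ (1−c)∫u², impossible since c < 1; so 1−α > 0. By the sharp Poincaré inequality on H^1_0 of an interval of length L, ∫(u')² ≥ (π/L)²∫u² with equality for the first sine mode sin(π(x−x₀)/L) (x₀ the left endpoint), so the inequality holds for all u iff (1−α)(π/L)² ≥ α − c, i.e. α ≤ ((π/L)² + c)/((π/L)² + 1) = (1 + c(L/π)²)/(1 + (L/π)²). With (π/L)² = π^2/9 and c = 1/2, the largest admissible constant is α = ((π/L)² + c)/((π/L)² + 1).
Simplifying, α = (9/2 + π^2)/(9 + π^2).


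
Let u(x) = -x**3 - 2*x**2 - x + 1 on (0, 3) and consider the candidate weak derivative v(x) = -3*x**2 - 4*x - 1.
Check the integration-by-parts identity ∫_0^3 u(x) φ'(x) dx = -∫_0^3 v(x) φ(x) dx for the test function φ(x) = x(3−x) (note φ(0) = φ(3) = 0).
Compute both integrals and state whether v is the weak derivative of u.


LHS = 1359/20, RHS = 1359/20. Yes, v = u' weakly.

u(x) = -x**3 - 2*x**2 - x + 1, classical derivative u'(x) = -3*x**2 - 4*x - 1.
φ(x) = x(3−x), so φ'(x) = 3 - 2*x.
Note φ(0) = φ(3) = 0, so the boundary term u·φ vanishes.
LHS = ∫_0^3 u(x) φ'(x) dx = ∫_0^3 (2*x^4 + x^3 - 4*x^2 - 5*x + 3) dx. Term by term:
  ∫_0^3 2*x^4 dx = 486/5;  ∫_0^3 x^3 dx = 81/4;  ∫_0^3 -4*x^2 dx = -36;
  ∫_0^3 -5*x dx = -45/2;  ∫_0^3 3 dx = 9.
Sum: 486/5 + 81/4 − 36 − 45/2 + 9 = 1359/20.
So LHS = 1359/20.
∫_0^3 v(x) φ(x) dx = ∫_0^3 (3*x^4 - 5*x^3 - 11*x^2 - 3*x) dx. Term by term:
  ∫_0^3 3*x^4 dx = 729/5;  ∫_0^3 -5*x^3 dx = -405/4;  ∫_0^3 -11*x^2 dx = -99;
  ∫_0^3 -3*x dx = -27/2.
Sum: 729/5 − 405/4 − 99 − 27/2 = -1359/20.
So RHS = -∫_0^3 v(x) φ(x) dx = 1359/20.
LHS = RHS, so the identity holds for this test φ.
Moreover u is smooth here and v(x) = u'(x) = -3*x**2 - 4*x - 1 pointwise, so the identity holds for every test function. Hence v is the weak derivative of u.


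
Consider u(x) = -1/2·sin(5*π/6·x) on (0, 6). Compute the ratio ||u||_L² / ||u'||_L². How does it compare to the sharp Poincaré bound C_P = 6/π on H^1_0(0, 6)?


||u||_L² / ||u'||_L² = 6/(5*π) < C_P = 6/π.

u(x) = -1/2·sin(5*π/6·x), so u'(x) = -5*π*cos(5*π*x/6)/12.
Writing u(x) = A·sin(kπx/L) with A = -1/2 and k = 5, use ∫_0^L sin²(kπx/L) dx = L/2 and ∫_0^L cos²(kπx/L) dx = L/2.
u² = 1/4·sin²(5*π/6·x) and (u')² = 25*π^2/144·cos²(5*π/6·x), and each of sin², cos² integrates to L/2 = 3 over (0, 6).
∫_0^6 u² dx = 3/4, so ||u||_L² = sqrt(3)/2.
∫_0^6 (u')² dx = 25*π^2/48, so ||u'||_L² = 5*sqrt(3)*π/12.
Ratio ||u||_L² / ||u'||_L² = 6/(5*π).
Sharp Poincaré constant on H^1_0(0, 6) is C_P = L/π = 6/π, achieved by sin(π/6·x).
This is the k = 5 harmonic; the ratio L/(kπ) is strictly less than C_P = L/π, consistent with the sharp inequality ||u||_L² ≤ C_P ||u'||_L².


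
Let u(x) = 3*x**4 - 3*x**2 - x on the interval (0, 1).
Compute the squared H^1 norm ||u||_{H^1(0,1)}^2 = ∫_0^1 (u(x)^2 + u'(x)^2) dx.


||u||_{H^1}^2 = 35/6

The H^1 norm (squared) on an interval (0, L) is
  ||u||_{H^1}^2 = ∫_0^L u(x)^2 dx + ∫_0^L u'(x)^2 dx.
Compute u'(x) = 12*x**3 - 6*x - 1.
Then u(x)^2 = 9*x**8 - 18*x**6 - 6*x**5 + 9*x**4 + 6*x**3 + x**2 and u'(x)^2 = 144*x**6 - 144*x**4 - 24*x**3 + 36*x**2 + 12*x + 1.
Integrate each monomial from 0 to 1 using ∫_0^1 c·x^n dx = c·1^(n+1)/(n+1):
  ∫_0^1 u(x)^2 dx = ∫_0^1 (9*x^8 - 18*x^6 - 6*x^5 + 9*x^4 + 6*x^3 + x^2) dx. Term by term:
    ∫_0^1 9*x^8 dx = 1;  ∫_0^1 -18*x^6 dx = -18/7;  ∫_0^1 -6*x^5 dx = -1;
    ∫_0^1 9*x^4 dx = 9/5;  ∫_0^1 6*x^3 dx = 3/2;  ∫_0^1 x^2 dx = 1/3.
  Sum: 1 − 18/7 − 1 + 9/5 + 3/2 + 1/3 = 223/210.
  ∫_0^1 u'(x)^2 dx = ∫_0^1 (144*x^6 - 144*x^4 - 24*x^3 + 36*x^2 + 12*x + 1) dx. Term by term:
    ∫_0^1 144*x^6 dx = 144/7;  ∫_0^1 -144*x^4 dx = -144/5;  ∫_0^1 -24*x^3 dx = -6;
    ∫_0^1 36*x^2 dx = 12;  ∫_0^1 12*x dx = 6;  ∫_0^1 1 dx = 1.
  Sum: 144/7 − 144/5 − 6 + 12 + 6 + 1 = 167/35.
Adding: ||u||_{H^1}^2 = 223/210 + 167/35 = 35/6.


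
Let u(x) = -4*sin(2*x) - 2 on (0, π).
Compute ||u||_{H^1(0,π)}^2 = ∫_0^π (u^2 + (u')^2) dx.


||u||_{H^1(0,π)}^2 = 44*π

u'(x) = -8*cos(2*x).
Expand u² and (u')² and integrate term by term on (0, π), using: for integers n ≥ 1, ∫_0^π sin²(nx) dx = ∫_0^π cos²(nx) dx = π/2; for n ≠ n', ∫_0^π sin(nx)sin(n'x) dx = ∫_0^π cos(nx)cos(n'x) dx = 0; and by product-to-sum, ∫_0^π sin(nx)cos(n'x) dx = ½∫_0^π [sin((n+n')x) + sin((n−n')x)] dx, which is 0 when n+n' is even and 2n/(n²−n'²) when n+n' is odd (it need not vanish on (0, π)). For the constant mode: ∫_0^π 1 dx = π, ∫_0^π cos(nx) dx = 0, ∫_0^π sin(nx) dx = (1−(−1)^n)/n.
  u² squared terms: (-2)²·∫1 dx = 4·π = 4*π;  (-4)²·∫sin(2x)² dx = 16·π/2 = 8*π.
  u² cross terms: 2·(-2)·(-4)·∫1·sin(2x) dx = 16·(0) = 0.
  So ∫_0^π u² dx = 4*π + 8*π + 0 = 12*π.
  (u')² squared terms: (-8)²·∫cos(2x)² dx = 64·π/2 = 32*π.
  So ∫_0^π (u')² dx = 32*π.
||u||_{H^1}^2 = (12*π) + (32*π) = 44*π.


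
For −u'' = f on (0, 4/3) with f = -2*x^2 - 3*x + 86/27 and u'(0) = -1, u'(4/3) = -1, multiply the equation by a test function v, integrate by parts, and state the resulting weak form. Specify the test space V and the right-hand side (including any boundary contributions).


V = H^1(0, 4/3) (v unrestricted at boundary; u is determined up to an additive constant); weak form: ∫_0^4/3 u'v' dx = ∫_0^4/3 (-2*x^2 - 3*x + 86/27) v dx − v(4/3) + v(0) for all v ∈ V.

Multiply both sides by a test function v and integrate from 0 to 4/3:
  ∫_0^4/3 −u''(x) v(x) dx = ∫_0^4/3 f(x) v(x) dx.
Integrate the LHS by parts once:
  ∫_0^4/3 −u'' v dx = −[u'(x) v(x)]_0^4/3 + ∫_0^4/3 u'(x) v'(x) dx.
Thus ∫_0^4/3 u'(x) v'(x) dx = ∫_0^4/3 f(x) v(x) dx + [u'(x) v(x)]_0^4/3.
Choose V so that boundary terms are either known or forced to vanish.
u has inhomogeneous Neumann u'(0) = -1, u'(4/3) = -1. [u' v]_0^4/3 = (-1)·v(4/3) − (-1)·v(0) = − v(4/3) + v(0). Take V = H^1(0, 4/3); boundary term becomes part of RHS.
Weak formulation: find u (satisfying any essential BC) such that ∫_0^4/3 u'(x) v'(x) dx = ∫_0^4/3 f v dx − v(4/3) + v(0) for all v ∈ V (Neumann data are natural BCs: they enter the RHS as boundary terms).
Substituting f(x) = -2*x^2 - 3*x + 86/27, the right-hand side is ∫_0^4/3 (-2*x^2 - 3*x + 86/27) v dx − v(4/3) + v(0).
Compatibility check (pure Neumann): taking v ≡ 1 ∈ V gives 0 = ∫_0^4/3 f dx + (-1) − (-1), i.e. ∫_0^4/3 f dx must equal u'(0) − u'(4/3) = 0. Indeed ∫_0^4/3 (-2*x^2 - 3*x + 86/27) dx = 0, so the data are compatible. The solution is then unique only up to an additive constant (fix it e.g. by requiring ∫_0^4/3 u dx = 0).
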